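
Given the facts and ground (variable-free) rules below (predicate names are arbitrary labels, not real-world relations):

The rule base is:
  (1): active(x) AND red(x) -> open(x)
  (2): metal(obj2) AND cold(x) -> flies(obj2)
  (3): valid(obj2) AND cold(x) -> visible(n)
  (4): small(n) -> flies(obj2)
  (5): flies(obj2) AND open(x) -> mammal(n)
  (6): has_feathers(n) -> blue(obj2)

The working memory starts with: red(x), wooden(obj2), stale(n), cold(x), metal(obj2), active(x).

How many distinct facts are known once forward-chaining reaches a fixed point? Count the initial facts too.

9

[1] (1) [active(x) AND red(x) -> open(x)]; (2) [metal(obj2) AND cold(x) -> flies(obj2)]. ⇒ new: open(x), flies(obj2).
[2] (5) [flies(obj2) AND open(x) -> mammal(n)]. ⇒ new: mammal(n).
Closure: {active(x), cold(x), flies(obj2), mammal(n), metal(obj2), open(x), red(x), stale(n), wooden(obj2)} — 9 facts.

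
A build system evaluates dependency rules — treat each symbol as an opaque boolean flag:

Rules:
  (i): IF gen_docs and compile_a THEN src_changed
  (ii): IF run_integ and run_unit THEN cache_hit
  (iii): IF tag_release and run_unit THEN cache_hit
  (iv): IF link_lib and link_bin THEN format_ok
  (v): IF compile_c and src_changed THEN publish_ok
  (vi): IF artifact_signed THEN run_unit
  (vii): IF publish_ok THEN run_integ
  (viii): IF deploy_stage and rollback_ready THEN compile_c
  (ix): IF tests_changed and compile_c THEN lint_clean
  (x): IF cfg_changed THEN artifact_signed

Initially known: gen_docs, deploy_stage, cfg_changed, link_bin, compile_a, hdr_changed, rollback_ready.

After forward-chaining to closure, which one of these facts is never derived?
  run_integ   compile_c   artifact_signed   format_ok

Round 1 — (i), (viii), (x), derive src_changed, compile_c, artifact_signed.
Round 2 — (v), (vi), derive publish_ok, run_unit.
Round 3 — (vii), derive run_integ.
Round 4 — (ii), derive cache_hit.
Derived: artifact_signed (round 1), compile_c (round 1), run_integ (round 3). format_ok never appears in any round.

format_ok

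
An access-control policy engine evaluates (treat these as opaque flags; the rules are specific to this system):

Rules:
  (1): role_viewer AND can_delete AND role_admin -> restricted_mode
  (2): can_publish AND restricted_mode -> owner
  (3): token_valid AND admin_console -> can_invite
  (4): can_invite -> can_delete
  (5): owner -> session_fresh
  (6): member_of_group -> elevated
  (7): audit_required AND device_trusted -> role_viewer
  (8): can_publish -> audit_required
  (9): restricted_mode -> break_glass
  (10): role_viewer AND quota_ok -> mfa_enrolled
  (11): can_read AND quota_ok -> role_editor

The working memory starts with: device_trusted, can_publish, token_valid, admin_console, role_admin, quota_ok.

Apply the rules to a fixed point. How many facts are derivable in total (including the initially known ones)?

15

Round 1 — (3), (8), derive can_invite, audit_required.
Round 2 — (4), (7), derive can_delete, role_viewer.
Round 3 — (1), (10), derive restricted_mode, mfa_enrolled.
Round 4 — (2), (9), derive owner, break_glass.
Round 5 — (5), derive session_fresh.
Closure: {admin_console, audit_required, break_glass, can_delete, can_invite, can_publish, device_trusted, mfa_enrolled, owner, quota_ok, restricted_mode, role_admin, role_viewer, session_fresh, token_valid} — 15 facts.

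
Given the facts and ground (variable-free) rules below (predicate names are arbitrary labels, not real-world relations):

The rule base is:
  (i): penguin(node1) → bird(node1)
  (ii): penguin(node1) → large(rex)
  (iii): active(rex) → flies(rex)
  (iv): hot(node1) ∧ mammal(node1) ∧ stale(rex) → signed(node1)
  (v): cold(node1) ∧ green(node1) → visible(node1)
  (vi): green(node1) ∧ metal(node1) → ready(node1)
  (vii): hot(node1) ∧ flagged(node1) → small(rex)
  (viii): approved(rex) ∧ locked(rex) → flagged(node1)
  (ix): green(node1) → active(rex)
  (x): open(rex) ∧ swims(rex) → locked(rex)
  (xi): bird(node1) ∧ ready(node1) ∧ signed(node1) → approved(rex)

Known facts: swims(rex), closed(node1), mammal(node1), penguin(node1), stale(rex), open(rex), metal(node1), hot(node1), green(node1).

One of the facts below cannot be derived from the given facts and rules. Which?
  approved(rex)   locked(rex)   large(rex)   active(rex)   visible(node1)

visible(node1)

Round 1 fires (i), (ii), (iv), (vi), (ix), (x), giving bird(node1), large(rex), signed(node1), ready(node1), active(rex), locked(rex).
Round 2 fires (iii), (xi), giving flies(rex), approved(rex).
Round 3 fires (viii), giving flagged(node1).
Round 4 fires (vii), giving small(rex).
Derived: approved(rex) (round 2), active(rex) (round 1), locked(rex) (round 1), large(rex) (round 1). visible(node1) never appears in any round.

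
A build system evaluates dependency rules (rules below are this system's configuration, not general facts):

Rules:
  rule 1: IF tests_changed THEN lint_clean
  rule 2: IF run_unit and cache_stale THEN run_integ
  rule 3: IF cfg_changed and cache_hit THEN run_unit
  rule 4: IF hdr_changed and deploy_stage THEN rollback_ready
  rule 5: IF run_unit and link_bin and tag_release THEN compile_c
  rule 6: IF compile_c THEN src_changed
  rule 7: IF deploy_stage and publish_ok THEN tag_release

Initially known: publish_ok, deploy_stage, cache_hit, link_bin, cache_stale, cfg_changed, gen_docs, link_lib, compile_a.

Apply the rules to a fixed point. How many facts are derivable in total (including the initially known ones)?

14

[1] rule 3 [IF cfg_changed and cache_hit THEN run_unit]; rule 7 [IF deploy_stage and publish_ok THEN tag_release]. ⇒ new: run_unit, tag_release.
[2] rule 2 [IF run_unit and cache_stale THEN run_integ]; rule 5 [IF run_unit and link_bin and tag_release THEN compile_c]. ⇒ new: run_integ, compile_c.
[3] rule 6 [IF compile_c THEN src_changed]. ⇒ new: src_changed.
Closure: {cache_hit, cache_stale, cfg_changed, compile_a, compile_c, deploy_stage, gen_docs, link_bin, link_lib, publish_ok, run_integ, run_unit, src_changed, tag_release} — 14 facts.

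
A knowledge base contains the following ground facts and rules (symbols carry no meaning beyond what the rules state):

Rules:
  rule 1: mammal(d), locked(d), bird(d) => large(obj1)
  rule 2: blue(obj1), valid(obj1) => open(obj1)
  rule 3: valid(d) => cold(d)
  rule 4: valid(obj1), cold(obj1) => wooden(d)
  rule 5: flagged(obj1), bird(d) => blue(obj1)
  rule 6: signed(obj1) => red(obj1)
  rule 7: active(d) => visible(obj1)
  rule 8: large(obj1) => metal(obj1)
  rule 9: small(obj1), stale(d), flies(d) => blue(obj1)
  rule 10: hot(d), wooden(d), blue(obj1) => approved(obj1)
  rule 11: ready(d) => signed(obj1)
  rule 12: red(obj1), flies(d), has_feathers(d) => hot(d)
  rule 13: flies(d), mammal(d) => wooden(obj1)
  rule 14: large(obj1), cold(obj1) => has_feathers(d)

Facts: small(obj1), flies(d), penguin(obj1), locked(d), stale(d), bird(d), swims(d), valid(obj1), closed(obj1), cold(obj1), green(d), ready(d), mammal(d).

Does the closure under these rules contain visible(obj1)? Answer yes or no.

no

Round 1 fires rule 1, rule 4, rule 9, rule 11, rule 13, giving large(obj1), wooden(d), blue(obj1), signed(obj1), wooden(obj1).
Round 2 fires rule 2, rule 6, rule 8, rule 14, giving open(obj1), red(obj1), metal(obj1), has_feathers(d).
Round 3 fires rule 12, giving hot(d).
Round 4 fires rule 10, giving approved(obj1).
Fixed point reached. visible(obj1) is concluded only by rule 7; rule 7 needs active(d) (never derived).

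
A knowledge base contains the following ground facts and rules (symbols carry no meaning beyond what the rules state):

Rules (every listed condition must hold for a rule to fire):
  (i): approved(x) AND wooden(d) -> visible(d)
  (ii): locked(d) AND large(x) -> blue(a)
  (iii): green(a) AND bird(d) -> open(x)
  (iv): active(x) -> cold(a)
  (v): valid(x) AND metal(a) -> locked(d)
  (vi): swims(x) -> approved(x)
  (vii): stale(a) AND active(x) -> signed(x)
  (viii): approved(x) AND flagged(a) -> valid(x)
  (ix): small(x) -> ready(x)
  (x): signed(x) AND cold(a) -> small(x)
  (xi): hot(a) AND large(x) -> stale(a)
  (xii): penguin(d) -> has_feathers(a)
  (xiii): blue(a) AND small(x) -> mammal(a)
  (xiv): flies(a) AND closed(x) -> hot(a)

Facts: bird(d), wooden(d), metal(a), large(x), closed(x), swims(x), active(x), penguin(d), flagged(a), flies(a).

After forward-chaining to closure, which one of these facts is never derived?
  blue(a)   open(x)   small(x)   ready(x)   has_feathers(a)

open(x)

Round 1: (iv) [active(x) -> cold(a)]; (vi) [swims(x) -> approved(x)]; (xii) [penguin(d) -> has_feathers(a)]; (xiv) [flies(a) AND closed(x) -> hot(a)]. Adds cold(a), approved(x), has_feathers(a), hot(a).
Round 2: (i) [approved(x) AND wooden(d) -> visible(d)]; (viii) [approved(x) AND flagged(a) -> valid(x)]; (xi) [hot(a) AND large(x) -> stale(a)]. Adds visible(d), valid(x), stale(a).
Round 3: (v) [valid(x) AND metal(a) -> locked(d)]; (vii) [stale(a) AND active(x) -> signed(x)]. Adds locked(d), signed(x).
Round 4: (ii) [locked(d) AND large(x) -> blue(a)]; (x) [signed(x) AND cold(a) -> small(x)]. Adds blue(a), small(x).
Round 5: (ix) [small(x) -> ready(x)]; (xiii) [blue(a) AND small(x) -> mammal(a)]. Adds ready(x), mammal(a).
Derived: has_feathers(a) (round 1), ready(x) (round 5), small(x) (round 4), blue(a) (round 4). open(x) never appears in any round.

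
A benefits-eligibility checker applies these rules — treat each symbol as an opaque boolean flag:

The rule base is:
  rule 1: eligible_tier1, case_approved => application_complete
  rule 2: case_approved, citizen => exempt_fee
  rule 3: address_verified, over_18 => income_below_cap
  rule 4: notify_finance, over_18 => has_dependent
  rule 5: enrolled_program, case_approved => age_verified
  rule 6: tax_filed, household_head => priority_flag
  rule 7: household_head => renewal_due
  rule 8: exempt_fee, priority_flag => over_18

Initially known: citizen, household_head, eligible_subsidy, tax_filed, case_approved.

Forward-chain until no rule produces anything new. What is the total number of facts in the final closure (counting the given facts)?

[1] rule 2 [case_approved, citizen => exempt_fee]; rule 6 [tax_filed, household_head => priority_flag]; rule 7 [household_head => renewal_due]. ⇒ new: exempt_fee, priority_flag, renewal_due.
[2] rule 8 [exempt_fee, priority_flag => over_18]. ⇒ new: over_18.
Closure: {case_approved, citizen, eligible_subsidy, exempt_fee, household_head, over_18, priority_flag, renewal_due, tax_filed} — 9 facts.

9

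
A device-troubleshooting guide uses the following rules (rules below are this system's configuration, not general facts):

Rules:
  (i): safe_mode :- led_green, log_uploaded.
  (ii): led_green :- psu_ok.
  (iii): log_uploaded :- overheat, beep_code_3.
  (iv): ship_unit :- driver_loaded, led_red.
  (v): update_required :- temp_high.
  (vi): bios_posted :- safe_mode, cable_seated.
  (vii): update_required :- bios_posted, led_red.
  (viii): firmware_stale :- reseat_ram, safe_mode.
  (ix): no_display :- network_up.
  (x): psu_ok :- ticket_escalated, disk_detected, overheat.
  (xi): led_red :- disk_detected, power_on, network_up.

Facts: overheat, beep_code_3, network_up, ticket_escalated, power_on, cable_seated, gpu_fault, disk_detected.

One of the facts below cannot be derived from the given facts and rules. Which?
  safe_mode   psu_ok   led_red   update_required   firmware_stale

Round 1 — (iii), (ix), (x), (xi), derive log_uploaded, no_display, psu_ok, led_red.
Round 2 — (ii), derive led_green.
Round 3 — (i), derive safe_mode.
Round 4 — (vi), derive bios_posted.
Round 5 — (vii), derive update_required.
Derived: update_required (round 5), led_red (round 1), safe_mode (round 3), psu_ok (round 1). firmware_stale never appears in any round.

firmware_stale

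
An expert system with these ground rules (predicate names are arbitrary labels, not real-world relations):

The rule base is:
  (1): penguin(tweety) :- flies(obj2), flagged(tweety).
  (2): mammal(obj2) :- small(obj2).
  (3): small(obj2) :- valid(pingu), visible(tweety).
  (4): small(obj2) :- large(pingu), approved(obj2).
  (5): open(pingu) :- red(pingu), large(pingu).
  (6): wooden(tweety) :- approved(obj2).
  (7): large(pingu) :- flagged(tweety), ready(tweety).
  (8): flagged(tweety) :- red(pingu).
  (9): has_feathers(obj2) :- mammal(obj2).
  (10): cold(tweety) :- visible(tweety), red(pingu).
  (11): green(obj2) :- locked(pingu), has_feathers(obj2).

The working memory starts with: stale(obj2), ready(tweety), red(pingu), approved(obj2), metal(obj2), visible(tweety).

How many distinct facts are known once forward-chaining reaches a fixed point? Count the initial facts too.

Round 1 fires (6), (8), (10), giving wooden(tweety), flagged(tweety), cold(tweety).
Round 2 fires (7), giving large(pingu).
Round 3 fires (4), (5), giving small(obj2), open(pingu).
Round 4 fires (2), giving mammal(obj2).
Round 5 fires (9), giving has_feathers(obj2).
Closure: {approved(obj2), cold(tweety), flagged(tweety), has_feathers(obj2), large(pingu), mammal(obj2), metal(obj2), open(pingu), ready(tweety), red(pingu), small(obj2), stale(obj2), visible(tweety), wooden(tweety)} — 14 facts.

14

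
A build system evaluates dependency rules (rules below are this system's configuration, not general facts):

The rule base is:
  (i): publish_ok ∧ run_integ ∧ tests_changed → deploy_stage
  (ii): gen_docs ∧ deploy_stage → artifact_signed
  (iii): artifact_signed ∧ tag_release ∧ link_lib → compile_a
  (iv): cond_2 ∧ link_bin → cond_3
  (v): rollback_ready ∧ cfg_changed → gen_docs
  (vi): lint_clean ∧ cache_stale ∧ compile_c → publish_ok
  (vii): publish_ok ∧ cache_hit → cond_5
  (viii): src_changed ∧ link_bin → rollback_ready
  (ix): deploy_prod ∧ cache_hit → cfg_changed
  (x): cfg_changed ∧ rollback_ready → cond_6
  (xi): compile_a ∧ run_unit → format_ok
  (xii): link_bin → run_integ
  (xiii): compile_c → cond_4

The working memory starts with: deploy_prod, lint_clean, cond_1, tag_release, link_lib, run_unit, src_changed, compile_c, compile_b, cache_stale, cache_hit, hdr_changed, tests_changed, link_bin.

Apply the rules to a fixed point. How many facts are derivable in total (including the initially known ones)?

26

Round 1: (vi) [lint_clean ∧ cache_stale ∧ compile_c → publish_ok]; (viii) [src_changed ∧ link_bin → rollback_ready]; (ix) [deploy_prod ∧ cache_hit → cfg_changed]; (xii) [link_bin → run_integ]; (xiii) [compile_c → cond_4]. Adds publish_ok, rollback_ready, cfg_changed, run_integ, cond_4.
Round 2: (i) [publish_ok ∧ run_integ ∧ tests_changed → deploy_stage]; (v) [rollback_ready ∧ cfg_changed → gen_docs]; (vii) [publish_ok ∧ cache_hit → cond_5]; (x) [cfg_changed ∧ rollback_ready → cond_6]. Adds deploy_stage, gen_docs, cond_5, cond_6.
Round 3: (ii) [gen_docs ∧ deploy_stage → artifact_signed]. Adds artifact_signed.
Round 4: (iii) [artifact_signed ∧ tag_release ∧ link_lib → compile_a]. Adds compile_a.
Round 5: (xi) [compile_a ∧ run_unit → format_ok]. Adds format_ok.
Closure: {artifact_signed, cache_hit, cache_stale, cfg_changed, compile_a, compile_b, compile_c, cond_1, cond_4, cond_5, cond_6, deploy_prod, deploy_stage, format_ok, gen_docs, hdr_changed, link_bin, link_lib, lint_clean, publish_ok, rollback_ready, run_integ, run_unit, src_changed, tag_release, tests_changed} — 26 facts.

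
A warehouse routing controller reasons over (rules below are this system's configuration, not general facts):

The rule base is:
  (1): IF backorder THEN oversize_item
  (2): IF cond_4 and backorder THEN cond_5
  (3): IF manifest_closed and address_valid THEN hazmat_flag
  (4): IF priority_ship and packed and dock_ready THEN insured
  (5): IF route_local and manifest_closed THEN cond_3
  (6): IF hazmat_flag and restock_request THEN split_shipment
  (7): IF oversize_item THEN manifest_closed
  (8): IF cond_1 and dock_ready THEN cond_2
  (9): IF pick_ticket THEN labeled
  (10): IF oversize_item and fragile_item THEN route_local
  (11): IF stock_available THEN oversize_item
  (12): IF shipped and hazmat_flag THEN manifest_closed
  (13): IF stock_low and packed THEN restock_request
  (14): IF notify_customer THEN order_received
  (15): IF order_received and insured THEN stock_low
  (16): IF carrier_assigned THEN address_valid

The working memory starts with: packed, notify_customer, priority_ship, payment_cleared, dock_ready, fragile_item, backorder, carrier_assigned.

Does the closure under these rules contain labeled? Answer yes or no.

Round 1 — (1), (4), (14), (16), derive oversize_item, insured, order_received, address_valid.
Round 2 — (7), (10), (15), derive manifest_closed, route_local, stock_low.
Round 3 — (3), (5), (13), derive hazmat_flag, cond_3, restock_request.
Round 4 — (6), derive split_shipment.
Fixed point reached. labeled is concluded only by (9); (9) needs pick_ticket (never derived).

no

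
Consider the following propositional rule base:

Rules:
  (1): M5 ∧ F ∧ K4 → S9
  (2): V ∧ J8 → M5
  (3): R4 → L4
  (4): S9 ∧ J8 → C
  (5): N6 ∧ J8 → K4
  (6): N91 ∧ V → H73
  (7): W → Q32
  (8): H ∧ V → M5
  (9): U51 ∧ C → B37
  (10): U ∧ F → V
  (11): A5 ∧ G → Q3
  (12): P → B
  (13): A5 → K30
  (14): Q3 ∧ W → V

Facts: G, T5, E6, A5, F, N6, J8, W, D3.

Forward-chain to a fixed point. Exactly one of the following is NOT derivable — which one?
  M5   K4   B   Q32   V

Round 1 — (5), (7), (11), (13), derive K4, Q32, Q3, K30.
Round 2 — (14), derive V.
Round 3 — (2), derive M5.
Round 4 — (1), derive S9.
Round 5 — (4), derive C.
Derived: M5 (round 3), Q32 (round 1), V (round 2), K4 (round 1). B never appears in any round.

B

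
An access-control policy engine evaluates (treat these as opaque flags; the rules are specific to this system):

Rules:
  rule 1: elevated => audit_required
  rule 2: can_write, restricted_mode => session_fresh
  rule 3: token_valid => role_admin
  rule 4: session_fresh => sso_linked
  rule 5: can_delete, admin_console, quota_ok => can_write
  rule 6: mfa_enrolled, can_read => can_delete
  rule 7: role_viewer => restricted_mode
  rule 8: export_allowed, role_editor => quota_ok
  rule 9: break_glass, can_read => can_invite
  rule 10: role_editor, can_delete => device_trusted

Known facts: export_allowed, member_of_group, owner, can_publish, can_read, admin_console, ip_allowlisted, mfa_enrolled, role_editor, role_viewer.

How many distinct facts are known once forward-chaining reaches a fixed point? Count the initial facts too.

17

Round 1: rule 6 [mfa_enrolled, can_read => can_delete]; rule 7 [role_viewer => restricted_mode]; rule 8 [export_allowed, role_editor => quota_ok]. Adds can_delete, restricted_mode, quota_ok.
Round 2: rule 5 [can_delete, admin_console, quota_ok => can_write]; rule 10 [role_editor, can_delete => device_trusted]. Adds can_write, device_trusted.
Round 3: rule 2 [can_write, restricted_mode => session_fresh]. Adds session_fresh.
Round 4: rule 4 [session_fresh => sso_linked]. Adds sso_linked.
Closure: {admin_console, can_delete, can_publish, can_read, can_write, device_trusted, export_allowed, ip_allowlisted, member_of_group, mfa_enrolled, owner, quota_ok, restricted_mode, role_editor, role_viewer, session_fresh, sso_linked} — 17 facts.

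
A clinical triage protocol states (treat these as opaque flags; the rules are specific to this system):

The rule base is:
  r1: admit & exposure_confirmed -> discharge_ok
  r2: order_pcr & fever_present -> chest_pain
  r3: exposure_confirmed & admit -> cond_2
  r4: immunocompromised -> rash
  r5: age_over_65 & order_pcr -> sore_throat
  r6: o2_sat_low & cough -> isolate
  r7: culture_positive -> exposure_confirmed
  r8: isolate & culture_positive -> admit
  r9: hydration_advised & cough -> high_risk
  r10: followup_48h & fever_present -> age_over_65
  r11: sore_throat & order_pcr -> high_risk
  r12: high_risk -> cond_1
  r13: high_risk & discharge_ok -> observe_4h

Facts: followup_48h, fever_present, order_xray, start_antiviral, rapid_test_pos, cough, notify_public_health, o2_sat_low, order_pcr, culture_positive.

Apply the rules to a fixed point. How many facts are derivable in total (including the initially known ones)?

21

Round 1 fires r2, r6, r7, r10, giving chest_pain, isolate, exposure_confirmed, age_over_65.
Round 2 fires r5, r8, giving sore_throat, admit.
Round 3 fires r1, r3, r11, giving discharge_ok, cond_2, high_risk.
Round 4 fires r12, r13, giving cond_1, observe_4h.
Closure: {admit, age_over_65, chest_pain, cond_1, cond_2, cough, culture_positive, discharge_ok, exposure_confirmed, fever_present, followup_48h, high_risk, isolate, notify_public_health, o2_sat_low, observe_4h, order_pcr, order_xray, rapid_test_pos, sore_throat, start_antiviral} — 21 facts.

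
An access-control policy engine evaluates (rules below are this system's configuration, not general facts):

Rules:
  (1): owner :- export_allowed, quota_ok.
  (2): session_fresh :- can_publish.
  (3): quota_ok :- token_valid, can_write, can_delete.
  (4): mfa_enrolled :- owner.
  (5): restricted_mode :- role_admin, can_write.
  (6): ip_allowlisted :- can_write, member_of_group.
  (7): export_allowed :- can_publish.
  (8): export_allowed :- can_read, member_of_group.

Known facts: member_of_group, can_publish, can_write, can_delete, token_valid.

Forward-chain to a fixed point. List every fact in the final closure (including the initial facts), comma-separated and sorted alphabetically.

can_delete, can_publish, can_write, export_allowed, ip_allowlisted, member_of_group, mfa_enrolled, owner, quota_ok, session_fresh, token_valid

Round 1: (2) [session_fresh :- can_publish.]; (3) [quota_ok :- token_valid, can_write, can_delete.]; (6) [ip_allowlisted :- can_write, member_of_group.]; (7) [export_allowed :- can_publish.]. Adds session_fresh, quota_ok, ip_allowlisted, export_allowed.
Round 2: (1) [owner :- export_allowed, quota_ok.]. Adds owner.
Round 3: (4) [mfa_enrolled :- owner.]. Adds mfa_enrolled.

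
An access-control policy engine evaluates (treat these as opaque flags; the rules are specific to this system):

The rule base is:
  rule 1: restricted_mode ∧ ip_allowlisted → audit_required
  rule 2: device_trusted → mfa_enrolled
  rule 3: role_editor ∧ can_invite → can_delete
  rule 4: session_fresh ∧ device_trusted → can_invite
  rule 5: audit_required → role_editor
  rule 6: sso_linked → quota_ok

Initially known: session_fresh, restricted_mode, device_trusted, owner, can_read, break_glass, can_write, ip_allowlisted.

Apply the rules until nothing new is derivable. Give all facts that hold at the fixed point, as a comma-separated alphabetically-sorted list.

Round 1: rule 1 [restricted_mode ∧ ip_allowlisted → audit_required]; rule 2 [device_trusted → mfa_enrolled]; rule 4 [session_fresh ∧ device_trusted → can_invite]. New: audit_required, mfa_enrolled, can_invite.
Round 2: rule 5 [audit_required → role_editor]. New: role_editor.
Round 3: rule 3 [role_editor ∧ can_invite → can_delete]. New: can_delete.

audit_required, break_glass, can_delete, can_invite, can_read, can_write, device_trusted, ip_allowlisted, mfa_enrolled, owner, restricted_mode, role_editor, session_fresh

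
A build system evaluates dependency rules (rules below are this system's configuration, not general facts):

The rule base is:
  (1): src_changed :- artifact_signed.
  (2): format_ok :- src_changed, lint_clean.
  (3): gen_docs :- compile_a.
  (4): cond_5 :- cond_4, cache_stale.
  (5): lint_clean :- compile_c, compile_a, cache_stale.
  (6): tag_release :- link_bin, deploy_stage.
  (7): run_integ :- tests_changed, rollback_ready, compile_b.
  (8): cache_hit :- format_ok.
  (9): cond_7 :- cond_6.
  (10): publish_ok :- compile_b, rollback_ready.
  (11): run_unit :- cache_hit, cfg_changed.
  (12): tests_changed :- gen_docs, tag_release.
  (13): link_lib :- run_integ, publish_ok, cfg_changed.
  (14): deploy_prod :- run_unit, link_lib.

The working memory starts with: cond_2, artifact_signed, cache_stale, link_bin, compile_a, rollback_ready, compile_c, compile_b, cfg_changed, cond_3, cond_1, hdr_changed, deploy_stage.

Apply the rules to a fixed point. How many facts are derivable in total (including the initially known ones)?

25

Round 1 — (1), (3), (5), (6), (10), derive src_changed, gen_docs, lint_clean, tag_release, publish_ok.
Round 2 — (2), (12), derive format_ok, tests_changed.
Round 3 — (7), (8), derive run_integ, cache_hit.
Round 4 — (11), (13), derive run_unit, link_lib.
Round 5 — (14), derive deploy_prod.
Closure: {artifact_signed, cache_hit, cache_stale, cfg_changed, compile_a, compile_b, compile_c, cond_1, cond_2, cond_3, deploy_prod, deploy_stage, format_ok, gen_docs, hdr_changed, link_bin, link_lib, lint_clean, publish_ok, rollback_ready, run_integ, run_unit, src_changed, tag_release, tests_changed} — 25 facts.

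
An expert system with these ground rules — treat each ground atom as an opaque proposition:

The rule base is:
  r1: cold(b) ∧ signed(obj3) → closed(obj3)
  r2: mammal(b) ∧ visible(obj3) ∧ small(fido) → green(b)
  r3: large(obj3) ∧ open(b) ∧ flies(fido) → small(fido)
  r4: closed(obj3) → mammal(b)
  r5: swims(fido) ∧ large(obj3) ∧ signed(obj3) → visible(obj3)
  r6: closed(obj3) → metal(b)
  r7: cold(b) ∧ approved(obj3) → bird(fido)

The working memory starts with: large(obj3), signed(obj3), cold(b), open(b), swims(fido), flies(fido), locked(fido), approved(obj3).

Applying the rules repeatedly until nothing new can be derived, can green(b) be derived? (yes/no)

yes

Round 1: r1 [cold(b) ∧ signed(obj3) → closed(obj3)]; r3 [large(obj3) ∧ open(b) ∧ flies(fido) → small(fido)]; r5 [swims(fido) ∧ large(obj3) ∧ signed(obj3) → visible(obj3)]; r7 [cold(b) ∧ approved(obj3) → bird(fido)]. New: closed(obj3), small(fido), visible(obj3), bird(fido).
Round 2: r4 [closed(obj3) → mammal(b)]; r6 [closed(obj3) → metal(b)]. New: mammal(b), metal(b).
Round 3: r2 [mammal(b) ∧ visible(obj3) ∧ small(fido) → green(b)]. New: green(b).
green(b) appears in round 3, so it is derivable.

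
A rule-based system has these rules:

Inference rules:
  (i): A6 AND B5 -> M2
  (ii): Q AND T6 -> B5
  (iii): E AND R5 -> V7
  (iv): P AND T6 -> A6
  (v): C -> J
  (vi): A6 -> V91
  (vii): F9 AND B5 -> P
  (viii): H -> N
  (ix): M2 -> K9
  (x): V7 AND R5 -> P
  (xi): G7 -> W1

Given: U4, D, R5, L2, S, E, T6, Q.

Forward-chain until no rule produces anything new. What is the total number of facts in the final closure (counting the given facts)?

Round 1 — (ii), (iii), derive B5, V7.
Round 2 — (x), derive P.
Round 3 — (iv), derive A6.
Round 4 — (i), (vi), derive M2, V91.
Round 5 — (ix), derive K9.
Closure: {A6, B5, D, E, K9, L2, M2, P, Q, R5, S, T6, U4, V7, V91} — 15 facts.

15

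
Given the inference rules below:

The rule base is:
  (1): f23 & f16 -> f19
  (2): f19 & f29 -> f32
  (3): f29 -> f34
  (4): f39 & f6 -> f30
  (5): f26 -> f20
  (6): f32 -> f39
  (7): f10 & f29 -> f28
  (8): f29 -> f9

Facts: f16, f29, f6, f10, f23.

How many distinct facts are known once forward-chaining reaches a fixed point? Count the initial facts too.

12

Round 1: (1) [f23 & f16 -> f19]; (3) [f29 -> f34]; (7) [f10 & f29 -> f28]; (8) [f29 -> f9]. New: f19, f34, f28, f9.
Round 2: (2) [f19 & f29 -> f32]. New: f32.
Round 3: (6) [f32 -> f39]. New: f39.
Round 4: (4) [f39 & f6 -> f30]. New: f30.
Closure: {f10, f16, f19, f23, f28, f29, f30, f32, f34, f39, f6, f9} — 12 facts.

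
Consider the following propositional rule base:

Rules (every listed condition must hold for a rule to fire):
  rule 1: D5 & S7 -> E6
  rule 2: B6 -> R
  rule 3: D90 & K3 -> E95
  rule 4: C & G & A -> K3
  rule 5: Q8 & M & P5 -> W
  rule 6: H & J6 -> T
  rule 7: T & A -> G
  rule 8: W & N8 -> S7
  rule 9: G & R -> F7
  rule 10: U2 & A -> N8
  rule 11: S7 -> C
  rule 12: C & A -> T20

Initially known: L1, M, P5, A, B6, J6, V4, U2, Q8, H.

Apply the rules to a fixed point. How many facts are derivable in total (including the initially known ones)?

20

Round 1 fires rule 2, rule 5, rule 6, rule 10, giving R, W, T, N8.
Round 2 fires rule 7, rule 8, giving G, S7.
Round 3 fires rule 9, rule 11, giving F7, C.
Round 4 fires rule 4, rule 12, giving K3, T20.
Closure: {A, B6, C, F7, G, H, J6, K3, L1, M, N8, P5, Q8, R, S7, T, T20, U2, V4, W} — 20 facts.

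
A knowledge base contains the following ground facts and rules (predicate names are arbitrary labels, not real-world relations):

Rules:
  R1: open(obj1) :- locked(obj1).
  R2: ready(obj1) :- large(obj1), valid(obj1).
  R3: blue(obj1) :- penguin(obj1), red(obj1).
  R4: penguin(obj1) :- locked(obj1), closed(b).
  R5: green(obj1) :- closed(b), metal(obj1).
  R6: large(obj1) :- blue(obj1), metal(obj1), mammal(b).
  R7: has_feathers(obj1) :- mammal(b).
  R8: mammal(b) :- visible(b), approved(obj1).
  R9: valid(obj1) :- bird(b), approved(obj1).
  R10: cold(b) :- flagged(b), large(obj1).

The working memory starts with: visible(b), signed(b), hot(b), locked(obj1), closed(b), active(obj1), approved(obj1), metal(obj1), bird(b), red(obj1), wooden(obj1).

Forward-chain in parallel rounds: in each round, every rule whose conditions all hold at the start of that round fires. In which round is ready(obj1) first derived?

Round 1 fires R1, R4, R5, R8, R9, giving open(obj1), penguin(obj1), green(obj1), mammal(b), valid(obj1).
Round 2 fires R3, R7, giving blue(obj1), has_feathers(obj1).
Round 3 fires R6, giving large(obj1).
Round 4 fires R2, giving ready(obj1).
ready(obj1) first appears in round 4.

4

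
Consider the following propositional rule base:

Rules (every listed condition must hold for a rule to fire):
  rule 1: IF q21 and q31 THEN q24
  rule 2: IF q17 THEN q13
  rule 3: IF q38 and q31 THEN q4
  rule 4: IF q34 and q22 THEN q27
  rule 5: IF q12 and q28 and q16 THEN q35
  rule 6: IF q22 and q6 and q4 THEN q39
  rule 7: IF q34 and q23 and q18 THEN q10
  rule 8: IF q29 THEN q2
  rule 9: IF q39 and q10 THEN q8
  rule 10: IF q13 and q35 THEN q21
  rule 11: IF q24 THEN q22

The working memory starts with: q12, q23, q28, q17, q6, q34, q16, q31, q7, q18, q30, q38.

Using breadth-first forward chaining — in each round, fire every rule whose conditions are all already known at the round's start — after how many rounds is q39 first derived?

Round 1: rule 2 [IF q17 THEN q13]; rule 3 [IF q38 and q31 THEN q4]; rule 5 [IF q12 and q28 and q16 THEN q35]; rule 7 [IF q34 and q23 and q18 THEN q10]. New: q13, q4, q35, q10.
Round 2: rule 10 [IF q13 and q35 THEN q21]. New: q21.
Round 3: rule 1 [IF q21 and q31 THEN q24]. New: q24.
Round 4: rule 11 [IF q24 THEN q22]. New: q22.
Round 5: rule 4 [IF q34 and q22 THEN q27]; rule 6 [IF q22 and q6 and q4 THEN q39]. New: q27, q39.
q39 first appears in round 5.

5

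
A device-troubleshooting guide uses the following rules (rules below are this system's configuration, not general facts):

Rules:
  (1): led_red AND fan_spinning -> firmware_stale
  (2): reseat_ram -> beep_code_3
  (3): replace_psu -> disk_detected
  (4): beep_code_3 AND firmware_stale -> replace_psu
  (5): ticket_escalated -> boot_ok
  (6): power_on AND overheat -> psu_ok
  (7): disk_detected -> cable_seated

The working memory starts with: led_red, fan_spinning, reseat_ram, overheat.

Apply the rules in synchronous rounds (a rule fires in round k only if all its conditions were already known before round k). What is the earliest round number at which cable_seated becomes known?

4

Round 1: (1) [led_red AND fan_spinning -> firmware_stale]; (2) [reseat_ram -> beep_code_3]. New: firmware_stale, beep_code_3.
Round 2: (4) [beep_code_3 AND firmware_stale -> replace_psu]. New: replace_psu.
Round 3: (3) [replace_psu -> disk_detected]. New: disk_detected.
Round 4: (7) [disk_detected -> cable_seated]. New: cable_seated.
cable_seated first appears in round 4.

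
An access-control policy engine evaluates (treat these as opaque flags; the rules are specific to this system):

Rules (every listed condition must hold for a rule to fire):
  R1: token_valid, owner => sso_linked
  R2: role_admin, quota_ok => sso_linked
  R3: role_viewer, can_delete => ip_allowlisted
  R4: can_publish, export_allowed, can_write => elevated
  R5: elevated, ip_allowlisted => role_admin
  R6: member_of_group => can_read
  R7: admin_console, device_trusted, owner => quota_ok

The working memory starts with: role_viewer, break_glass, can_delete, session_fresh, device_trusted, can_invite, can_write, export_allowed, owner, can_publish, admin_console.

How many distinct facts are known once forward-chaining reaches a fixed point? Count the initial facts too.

16

Round 1 fires R3, R4, R7, giving ip_allowlisted, elevated, quota_ok.
Round 2 fires R5, giving role_admin.
Round 3 fires R2, giving sso_linked.
Closure: {admin_console, break_glass, can_delete, can_invite, can_publish, can_write, device_trusted, elevated, export_allowed, ip_allowlisted, owner, quota_ok, role_admin, role_viewer, session_fresh, sso_linked} — 16 facts.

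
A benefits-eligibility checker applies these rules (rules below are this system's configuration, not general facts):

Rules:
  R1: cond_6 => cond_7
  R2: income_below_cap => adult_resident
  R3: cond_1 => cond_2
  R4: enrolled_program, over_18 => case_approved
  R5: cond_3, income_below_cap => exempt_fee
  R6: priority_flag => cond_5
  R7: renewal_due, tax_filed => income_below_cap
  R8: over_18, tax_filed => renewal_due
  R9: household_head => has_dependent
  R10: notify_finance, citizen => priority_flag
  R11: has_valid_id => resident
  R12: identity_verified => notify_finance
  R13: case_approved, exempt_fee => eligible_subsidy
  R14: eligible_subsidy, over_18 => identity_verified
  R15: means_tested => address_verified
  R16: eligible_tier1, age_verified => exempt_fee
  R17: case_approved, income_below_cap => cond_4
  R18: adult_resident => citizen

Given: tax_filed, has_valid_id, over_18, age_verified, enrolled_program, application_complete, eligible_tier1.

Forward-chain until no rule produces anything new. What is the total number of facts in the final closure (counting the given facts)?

20

Round 1: R4 [enrolled_program, over_18 => case_approved]; R8 [over_18, tax_filed => renewal_due]; R11 [has_valid_id => resident]; R16 [eligible_tier1, age_verified => exempt_fee]. Adds case_approved, renewal_due, resident, exempt_fee.
Round 2: R7 [renewal_due, tax_filed => income_below_cap]; R13 [case_approved, exempt_fee => eligible_subsidy]. Adds income_below_cap, eligible_subsidy.
Round 3: R2 [income_below_cap => adult_resident]; R14 [eligible_subsidy, over_18 => identity_verified]; R17 [case_approved, income_below_cap => cond_4]. Adds adult_resident, identity_verified, cond_4.
Round 4: R12 [identity_verified => notify_finance]; R18 [adult_resident => citizen]. Adds notify_finance, citizen.
Round 5: R10 [notify_finance, citizen => priority_flag]. Adds priority_flag.
Round 6: R6 [priority_flag => cond_5]. Adds cond_5.
Closure: {adult_resident, age_verified, application_complete, case_approved, citizen, cond_4, cond_5, eligible_subsidy, eligible_tier1, enrolled_program, exempt_fee, has_valid_id, identity_verified, income_below_cap, notify_finance, over_18, priority_flag, renewal_due, resident, tax_filed} — 20 facts.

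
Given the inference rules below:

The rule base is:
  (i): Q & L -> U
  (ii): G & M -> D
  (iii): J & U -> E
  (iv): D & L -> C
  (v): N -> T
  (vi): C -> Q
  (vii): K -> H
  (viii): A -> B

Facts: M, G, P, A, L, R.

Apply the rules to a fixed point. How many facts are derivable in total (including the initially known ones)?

11

Round 1 fires (ii), (viii), giving D, B.
Round 2 fires (iv), giving C.
Round 3 fires (vi), giving Q.
Round 4 fires (i), giving U.
Closure: {A, B, C, D, G, L, M, P, Q, R, U} — 11 facts.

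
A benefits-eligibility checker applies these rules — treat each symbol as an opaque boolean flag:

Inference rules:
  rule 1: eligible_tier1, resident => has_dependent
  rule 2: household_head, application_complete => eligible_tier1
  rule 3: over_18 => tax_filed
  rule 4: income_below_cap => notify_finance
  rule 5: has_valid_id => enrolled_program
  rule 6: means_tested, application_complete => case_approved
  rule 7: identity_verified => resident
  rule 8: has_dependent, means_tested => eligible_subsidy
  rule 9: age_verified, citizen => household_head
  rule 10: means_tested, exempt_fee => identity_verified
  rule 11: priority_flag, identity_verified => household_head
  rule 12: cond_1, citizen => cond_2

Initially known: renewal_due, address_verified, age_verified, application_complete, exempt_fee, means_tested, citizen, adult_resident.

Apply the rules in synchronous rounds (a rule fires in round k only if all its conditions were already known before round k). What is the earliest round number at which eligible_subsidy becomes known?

Round 1: rule 6 [means_tested, application_complete => case_approved]; rule 9 [age_verified, citizen => household_head]; rule 10 [means_tested, exempt_fee => identity_verified]. New: case_approved, household_head, identity_verified.
Round 2: rule 2 [household_head, application_complete => eligible_tier1]; rule 7 [identity_verified => resident]. New: eligible_tier1, resident.
Round 3: rule 1 [eligible_tier1, resident => has_dependent]. New: has_dependent.
Round 4: rule 8 [has_dependent, means_tested => eligible_subsidy]. New: eligible_subsidy.
eligible_subsidy first appears in round 4.

4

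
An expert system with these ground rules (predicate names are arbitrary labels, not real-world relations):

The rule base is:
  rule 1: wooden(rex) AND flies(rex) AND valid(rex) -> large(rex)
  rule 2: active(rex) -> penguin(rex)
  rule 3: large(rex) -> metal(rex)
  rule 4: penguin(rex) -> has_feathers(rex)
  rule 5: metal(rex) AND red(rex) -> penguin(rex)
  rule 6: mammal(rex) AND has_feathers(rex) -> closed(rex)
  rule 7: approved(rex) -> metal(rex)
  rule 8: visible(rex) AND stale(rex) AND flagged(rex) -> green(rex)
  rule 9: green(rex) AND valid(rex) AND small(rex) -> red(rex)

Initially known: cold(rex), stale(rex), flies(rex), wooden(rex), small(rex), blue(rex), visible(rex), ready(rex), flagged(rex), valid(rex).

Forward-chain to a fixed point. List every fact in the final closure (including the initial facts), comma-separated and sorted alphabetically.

Round 1: rule 1 [wooden(rex) AND flies(rex) AND valid(rex) -> large(rex)]; rule 8 [visible(rex) AND stale(rex) AND flagged(rex) -> green(rex)]. Adds large(rex), green(rex).
Round 2: rule 3 [large(rex) -> metal(rex)]; rule 9 [green(rex) AND valid(rex) AND small(rex) -> red(rex)]. Adds metal(rex), red(rex).
Round 3: rule 5 [metal(rex) AND red(rex) -> penguin(rex)]. Adds penguin(rex).
Round 4: rule 4 [penguin(rex) -> has_feathers(rex)]. Adds has_feathers(rex).

blue(rex), cold(rex), flagged(rex), flies(rex), green(rex), has_feathers(rex), large(rex), metal(rex), penguin(rex), ready(rex), red(rex), small(rex), stale(rex), valid(rex), visible(rex), wooden(rex)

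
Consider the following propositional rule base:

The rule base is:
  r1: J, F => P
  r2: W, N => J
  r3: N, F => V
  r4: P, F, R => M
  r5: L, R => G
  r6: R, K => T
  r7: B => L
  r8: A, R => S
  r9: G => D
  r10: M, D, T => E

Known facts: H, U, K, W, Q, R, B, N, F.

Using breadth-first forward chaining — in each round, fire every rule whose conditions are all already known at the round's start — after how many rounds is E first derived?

4

Round 1: r2 [W, N => J]; r3 [N, F => V]; r6 [R, K => T]; r7 [B => L]. Adds J, V, T, L.
Round 2: r1 [J, F => P]; r5 [L, R => G]. Adds P, G.
Round 3: r4 [P, F, R => M]; r9 [G => D]. Adds M, D.
Round 4: r10 [M, D, T => E]. Adds E.
E first appears in round 4.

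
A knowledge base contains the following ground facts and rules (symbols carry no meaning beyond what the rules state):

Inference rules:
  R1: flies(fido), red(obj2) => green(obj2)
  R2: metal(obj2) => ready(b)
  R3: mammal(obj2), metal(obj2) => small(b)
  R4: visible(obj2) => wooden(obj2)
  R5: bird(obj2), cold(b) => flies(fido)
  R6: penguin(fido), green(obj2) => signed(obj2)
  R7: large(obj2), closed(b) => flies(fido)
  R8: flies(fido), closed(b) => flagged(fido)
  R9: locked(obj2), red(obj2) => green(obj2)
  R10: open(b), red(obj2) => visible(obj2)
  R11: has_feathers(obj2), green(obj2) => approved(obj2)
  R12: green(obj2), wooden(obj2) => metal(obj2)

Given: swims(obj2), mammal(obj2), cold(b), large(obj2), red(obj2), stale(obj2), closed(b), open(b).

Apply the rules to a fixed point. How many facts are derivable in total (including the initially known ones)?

16

Round 1 — R7, R10, derive flies(fido), visible(obj2).
Round 2 — R1, R4, R8, derive green(obj2), wooden(obj2), flagged(fido).
Round 3 — R12, derive metal(obj2).
Round 4 — R2, R3, derive ready(b), small(b).
Closure: {closed(b), cold(b), flagged(fido), flies(fido), green(obj2), large(obj2), mammal(obj2), metal(obj2), open(b), ready(b), red(obj2), small(b), stale(obj2), swims(obj2), visible(obj2), wooden(obj2)} — 16 facts.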